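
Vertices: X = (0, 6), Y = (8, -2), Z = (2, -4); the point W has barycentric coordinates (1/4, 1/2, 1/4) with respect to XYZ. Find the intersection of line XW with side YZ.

Line XW meets YZ where the X-coordinate vanishes; zeroing W's X-weight and renormalizing leaves Y, Z-weights 1/2 : 1/4 → (2/3, 1/3).
So V = (2/3)·Y + (1/3)·Z = (6, -8/3).

(6, -8/3)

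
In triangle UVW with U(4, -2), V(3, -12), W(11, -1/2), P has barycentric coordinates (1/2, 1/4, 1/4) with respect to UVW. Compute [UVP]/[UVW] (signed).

The signed ratio [UVP]/[UVW] equals the barycentric coordinate of P at vertex W, which is 1/4.

1/4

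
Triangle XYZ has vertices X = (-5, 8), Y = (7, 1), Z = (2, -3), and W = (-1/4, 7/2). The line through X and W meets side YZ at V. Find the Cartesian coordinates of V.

(9/2, -1)

Barycentric coordinates of W with respect to XYZ: (1/2, 1/4, 1/4).
On side YZ the X-coordinate is zero; dropping W's X-weight 1/2 and renormalizing the remaining 1/4 : 1/4 gives weights 1/2, 1/2 on Y, Z.
V = (1/2)·(7, 1) + (1/2)·(2, -3) = (9/2, -1).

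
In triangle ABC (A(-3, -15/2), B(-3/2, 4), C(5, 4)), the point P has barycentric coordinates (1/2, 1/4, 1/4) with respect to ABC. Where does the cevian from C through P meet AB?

Line CP meets AB where the C-coordinate vanishes; zeroing P's C-weight and renormalizing leaves A, B-weights 1/2 : 1/4 → (2/3, 1/3).
So Q = (2/3)·A + (1/3)·B = (-5/2, -11/3).

(-5/2, -11/3)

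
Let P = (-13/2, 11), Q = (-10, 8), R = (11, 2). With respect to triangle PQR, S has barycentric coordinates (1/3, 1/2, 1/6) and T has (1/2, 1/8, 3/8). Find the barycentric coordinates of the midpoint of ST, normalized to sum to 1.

Since both coordinate triples sum to 1, the midpoint's barycentrics are the componentwise average.
(1/3+1/2)/2 = 5/12; similarly 5/16 and 13/48.

(5/12, 5/16, 13/48)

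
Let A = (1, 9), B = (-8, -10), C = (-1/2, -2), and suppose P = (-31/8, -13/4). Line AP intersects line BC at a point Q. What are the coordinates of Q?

Barycentric coordinates of P with respect to ABC: (1/4, 1/2, 1/4).
On side BC the A-coordinate is zero; dropping P's A-weight 1/4 and renormalizing the remaining 1/2 : 1/4 gives weights 2/3, 1/3 on B, C.
Q = (2/3)·(-8, -10) + (1/3)·(-1/2, -2) = (-11/2, -22/3).

(-11/2, -22/3)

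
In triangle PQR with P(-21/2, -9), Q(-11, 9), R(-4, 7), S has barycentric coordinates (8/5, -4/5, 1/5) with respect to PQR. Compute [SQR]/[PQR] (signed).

8/5

The signed ratio [SQR]/[PQR] equals the barycentric coordinate of S at vertex P, which is 8/5.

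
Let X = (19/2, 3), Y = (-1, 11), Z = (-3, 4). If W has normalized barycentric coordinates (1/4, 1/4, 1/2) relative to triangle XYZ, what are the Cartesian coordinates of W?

(5/8, 11/2)

W = (1/4)·X + (1/4)·Y + (1/2)·Z.
x-coordinate: (1/4)·(19/2) + (1/4)·(-1) + (1/2)·(-3) = 5/8.
y-coordinate: (1/4)·3 + (1/4)·11 + (1/2)·4 = 11/2.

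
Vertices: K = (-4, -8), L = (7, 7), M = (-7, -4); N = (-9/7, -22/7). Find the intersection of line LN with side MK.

Barycentric coordinates of N with respect to KLM: (4/7, 2/7, 1/7).
On side MK the L-coordinate is zero; dropping N's L-weight 2/7 and renormalizing the remaining 1/7 : 4/7 gives weights 1/5, 4/5 on M, K.
J = (1/5)·(-7, -4) + (4/5)·(-4, -8) = (-23/5, -36/5).

(-23/5, -36/5)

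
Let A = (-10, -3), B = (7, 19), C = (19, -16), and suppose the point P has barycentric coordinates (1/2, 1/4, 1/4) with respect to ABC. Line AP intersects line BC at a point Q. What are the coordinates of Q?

(13, 3/2)

Line AP meets BC where the A-coordinate vanishes; zeroing P's A-weight and renormalizing leaves B, C-weights 1/4 : 1/4 → (1/2, 1/2).
So Q = (1/2)·B + (1/2)·C = (13, 3/2).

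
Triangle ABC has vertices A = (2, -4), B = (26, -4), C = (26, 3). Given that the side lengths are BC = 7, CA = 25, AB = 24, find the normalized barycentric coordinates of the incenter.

(1/8, 25/56, 3/7)

The incenter has barycentric coordinates proportional to the opposite side lengths: (7 : 25 : 24).
Normalizing by 7+25+24 = 56 gives (1/8, 25/56, 3/7).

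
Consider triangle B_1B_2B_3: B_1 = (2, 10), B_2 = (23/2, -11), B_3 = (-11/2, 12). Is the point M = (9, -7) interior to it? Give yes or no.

yes

Barycentric coordinates of M: (21/277, 227/277, 29/277).
The three coordinates are positive, positive, positive; a point is interior exactly when all three are positive.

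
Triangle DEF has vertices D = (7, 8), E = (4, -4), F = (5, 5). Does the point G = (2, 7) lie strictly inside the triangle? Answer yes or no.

Barycentric coordinates of G: (-29/15, -13/15, 19/5).
The three coordinates are negative, negative, positive; a point is interior exactly when all three are positive.

no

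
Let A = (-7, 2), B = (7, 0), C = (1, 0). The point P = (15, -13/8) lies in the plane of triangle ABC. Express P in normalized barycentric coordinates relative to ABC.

(-13/16, 5/4, 9/16)

Signed area of the reference triangle: [ABC] = ½·((-7)·(0−0) + 7·(0−2) + 1·(2−0)) = ½·(0 − 14 + 2) = -6.
[PBC] = ½·(15·(0−0) + 7·(0−(-13/8)) + 1·(-13/8−0)) = ½·(0 + 91/8 − 13/8) = 39/8, so the A-coordinate is (39/8)/(-6) = -13/16.
[APC] = ½·((-7)·(-13/8−0) + 15·(0−2) + 1·(2−(-13/8))) = ½·(91/8 − 30 + 29/8) = -15/2, so the B-coordinate is 5/4.
[ABP] = ½·((-7)·(0−(-13/8)) + 7·(-13/8−2) + 15·(2−0)) = ½·(-91/8 − 203/8 + 30) = -27/8, so the C-coordinate is 9/16.
Check: -13/16 + 5/4 + 9/16 = 1.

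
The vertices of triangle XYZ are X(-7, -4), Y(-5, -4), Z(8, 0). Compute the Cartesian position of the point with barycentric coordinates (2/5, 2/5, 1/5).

(-16/5, -16/5)

W = (2/5)·X + (2/5)·Y + (1/5)·Z.
x-coordinate: (2/5)·(-7) + (2/5)·(-5) + (1/5)·8 = -16/5.
y-coordinate: (2/5)·(-4) + (2/5)·(-4) + (1/5)·0 = -16/5.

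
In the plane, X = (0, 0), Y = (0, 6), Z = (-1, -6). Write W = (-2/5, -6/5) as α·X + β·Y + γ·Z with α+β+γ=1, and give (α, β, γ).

Signed area of the reference triangle: [XYZ] = ½·(0·(6−(-6)) + 0·(-6−0) + (-1)·(0−6)) = ½·(0 + 0 + 6) = 3.
[WYZ] = ½·((-2/5)·(6−(-6)) + 0·(-6−(-6/5)) + (-1)·(-6/5−6)) = ½·(-24/5 + 0 + 36/5) = 6/5, so the X-coordinate is (6/5)/3 = 2/5.
[XWZ] = ½·(0·(-6/5−(-6)) + (-2/5)·(-6−0) + (-1)·(0−(-6/5))) = ½·(0 + 12/5 − 6/5) = 3/5, so the Y-coordinate is 1/5.
[XYW] = ½·(0·(6−(-6/5)) + 0·(-6/5−0) + (-2/5)·(0−6)) = ½·(0 + 0 + 12/5) = 6/5, so the Z-coordinate is 2/5.
Check: 2/5 + 1/5 + 2/5 = 1.

(2/5, 1/5, 2/5)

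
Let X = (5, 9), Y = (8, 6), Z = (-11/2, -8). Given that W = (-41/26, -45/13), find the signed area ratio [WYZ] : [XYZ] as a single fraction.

[XYZ] = ½·(5·(6−(-8)) + 8·(-8−9) + (-11/2)·(9−6)) = ½·(70 − 136 − 33/2) = -165/4.
[WYZ] = ½·((-41/26)·(6−(-8)) + 8·(-8−(-45/13)) + (-11/2)·(-45/13−6)) = ½·(-287/13 − 472/13 + 1353/26) = -165/52, so the ratio is (-165/52)/(-165/4) = 1/13.

1/13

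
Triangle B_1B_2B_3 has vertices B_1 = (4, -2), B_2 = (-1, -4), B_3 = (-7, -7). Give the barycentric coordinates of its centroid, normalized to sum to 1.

The centroid is the average of the vertices, so each weight is 1/3.

(1/3, 1/3, 1/3)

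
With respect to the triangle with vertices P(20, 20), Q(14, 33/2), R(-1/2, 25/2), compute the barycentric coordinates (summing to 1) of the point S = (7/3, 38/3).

(-1/3, 2/3, 2/3)

Signed area of the reference triangle: [PQR] = ½·(20·(33/2−(25/2)) + 14·(25/2−20) + (-1/2)·(20−(33/2))) = ½·(80 − 105 − 7/4) = -107/8.
[SQR] = ½·((7/3)·(33/2−(25/2)) + 14·(25/2−(38/3)) + (-1/2)·(38/3−(33/2))) = ½·(28/3 − 7/3 + 23/12) = 107/24, so the P-coordinate is (107/24)/(-107/8) = -1/3.
[PSR] = ½·(20·(38/3−(25/2)) + (7/3)·(25/2−20) + (-1/2)·(20−(38/3))) = ½·(10/3 − 35/2 − 11/3) = -107/12, so the Q-coordinate is 2/3.
[PQS] = ½·(20·(33/2−(38/3)) + 14·(38/3−20) + (7/3)·(20−(33/2))) = ½·(230/3 − 308/3 + 49/6) = -107/12, so the R-coordinate is 2/3.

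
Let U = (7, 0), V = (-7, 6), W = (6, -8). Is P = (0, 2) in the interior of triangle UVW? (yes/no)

yes

Barycentric coordinates of P: (23/59, 29/59, 7/59).
The three coordinates are positive, positive, positive; a point is interior exactly when all three are positive.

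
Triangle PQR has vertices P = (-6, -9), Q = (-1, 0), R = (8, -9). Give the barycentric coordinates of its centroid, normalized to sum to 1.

The centroid is the average of the vertices, so each weight is 1/3.

(1/3, 1/3, 1/3)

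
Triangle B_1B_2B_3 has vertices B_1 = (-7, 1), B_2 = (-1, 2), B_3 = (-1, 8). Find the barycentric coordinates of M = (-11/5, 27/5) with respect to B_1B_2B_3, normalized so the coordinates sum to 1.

Signed area of the reference triangle: [B_1B_2B_3] = ½·((-7)·(2−8) + (-1)·(8−1) + (-1)·(1−2)) = ½·(42 − 7 + 1) = 18.
[MB_2B_3] = ½·((-11/5)·(2−8) + (-1)·(8−(27/5)) + (-1)·(27/5−2)) = ½·(66/5 − 13/5 − 17/5) = 18/5, so the B_1-coordinate is (18/5)/18 = 1/5.
[B_1MB_3] = ½·((-7)·(27/5−8) + (-11/5)·(8−1) + (-1)·(1−(27/5))) = ½·(91/5 − 77/5 + 22/5) = 18/5, so the B_2-coordinate is 1/5.
[B_1B_2M] = ½·((-7)·(2−(27/5)) + (-1)·(27/5−1) + (-11/5)·(1−2)) = ½·(119/5 − 22/5 + 11/5) = 54/5, so the B_3-coordinate is 3/5.
Check: 1/5 + 1/5 + 3/5 = 1.

(1/5, 1/5, 3/5)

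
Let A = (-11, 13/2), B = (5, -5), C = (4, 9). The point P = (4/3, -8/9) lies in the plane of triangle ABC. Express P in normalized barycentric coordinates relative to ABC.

Signed area of the reference triangle: [ABC] = ½·((-11)·(-5−9) + 5·(9−(13/2)) + 4·(13/2−(-5))) = ½·(154 + 25/2 + 46) = 425/4.
[PBC] = ½·((4/3)·(-5−9) + 5·(9−(-8/9)) + 4·(-8/9−(-5))) = ½·(-56/3 + 445/9 + 148/9) = 425/18, so the A-coordinate is (425/18)/(425/4) = 2/9.
[APC] = ½·((-11)·(-8/9−9) + (4/3)·(9−(13/2)) + 4·(13/2−(-8/9))) = ½·(979/9 + 10/3 + 266/9) = 425/6, so the B-coordinate is 2/3.
[ABP] = ½·((-11)·(-5−(-8/9)) + 5·(-8/9−(13/2)) + (4/3)·(13/2−(-5))) = ½·(407/9 − 665/18 + 46/3) = 425/36, so the C-coordinate is 1/9.

(2/9, 2/3, 1/9)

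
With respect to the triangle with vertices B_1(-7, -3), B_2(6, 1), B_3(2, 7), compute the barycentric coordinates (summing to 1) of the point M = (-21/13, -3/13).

(7/13, 4/13, 2/13)

Signed area of the reference triangle: [B_1B_2B_3] = ½·((-7)·(1−7) + 6·(7−(-3)) + 2·(-3−1)) = ½·(42 + 60 − 8) = 47.
[MB_2B_3] = ½·((-21/13)·(1−7) + 6·(7−(-3/13)) + 2·(-3/13−1)) = ½·(126/13 + 564/13 − 32/13) = 329/13, so the B_1-coordinate is (329/13)/47 = 7/13.
[B_1MB_3] = ½·((-7)·(-3/13−7) + (-21/13)·(7−(-3)) + 2·(-3−(-3/13))) = ½·(658/13 − 210/13 − 72/13) = 188/13, so the B_2-coordinate is 4/13.
[B_1B_2M] = ½·((-7)·(1−(-3/13)) + 6·(-3/13−(-3)) + (-21/13)·(-3−1)) = ½·(-112/13 + 216/13 + 84/13) = 94/13, so the B_3-coordinate is 2/13.
Check: 7/13 + 4/13 + 2/13 = 1.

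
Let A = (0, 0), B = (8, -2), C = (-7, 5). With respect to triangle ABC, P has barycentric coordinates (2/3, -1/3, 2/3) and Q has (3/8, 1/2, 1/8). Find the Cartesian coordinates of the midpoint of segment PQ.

(-101/48, 29/16)

Barycentric coordinates of the midpoint are the average: (25/48, 1/12, 19/48).
Converting: (25/48)·A + (1/12)·B + (19/48)·C = (-101/48, 29/16).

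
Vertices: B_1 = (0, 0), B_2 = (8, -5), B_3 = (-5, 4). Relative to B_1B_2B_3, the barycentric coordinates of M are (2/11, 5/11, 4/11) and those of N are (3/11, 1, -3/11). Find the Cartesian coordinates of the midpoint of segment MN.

Barycentric coordinates of the midpoint are the average: (5/22, 8/11, 1/22).
Converting: (5/22)·B_1 + (8/11)·B_2 + (1/22)·B_3 = (123/22, -38/11).

(123/22, -38/11)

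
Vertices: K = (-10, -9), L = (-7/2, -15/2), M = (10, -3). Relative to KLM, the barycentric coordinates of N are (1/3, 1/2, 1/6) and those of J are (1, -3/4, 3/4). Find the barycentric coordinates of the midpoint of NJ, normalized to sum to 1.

Since both coordinate triples sum to 1, the midpoint's barycentrics are the componentwise average.
(1/3+1)/2 = 2/3; similarly -1/8 and 11/24.

(2/3, -1/8, 11/24)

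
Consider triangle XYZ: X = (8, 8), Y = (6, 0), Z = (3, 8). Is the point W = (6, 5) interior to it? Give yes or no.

yes

Barycentric coordinates of W: (3/8, 3/8, 1/4).
The three coordinates are positive, positive, positive; a point is interior exactly when all three are positive.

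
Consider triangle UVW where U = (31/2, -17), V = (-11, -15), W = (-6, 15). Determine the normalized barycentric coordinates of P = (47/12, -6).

(1/2, 1/6, 1/3)

Signed area of the reference triangle: [UVW] = ½·((31/2)·(-15−15) + (-11)·(15−(-17)) + (-6)·(-17−(-15))) = ½·(-465 − 352 + 12) = -805/2.
[PVW] = ½·((47/12)·(-15−15) + (-11)·(15−(-6)) + (-6)·(-6−(-15))) = ½·(-235/2 − 231 − 54) = -805/4, so the U-coordinate is (-805/4)/(-805/2) = 1/2.
[UPW] = ½·((31/2)·(-6−15) + (47/12)·(15−(-17)) + (-6)·(-17−(-6))) = ½·(-651/2 + 376/3 + 66) = -805/12, so the V-coordinate is 1/6.
[UVP] = ½·((31/2)·(-15−(-6)) + (-11)·(-6−(-17)) + (47/12)·(-17−(-15))) = ½·(-279/2 − 121 − 47/6) = -805/6, so the W-coordinate is 1/3.
Check: 1/2 + 1/6 + 1/3 = 1.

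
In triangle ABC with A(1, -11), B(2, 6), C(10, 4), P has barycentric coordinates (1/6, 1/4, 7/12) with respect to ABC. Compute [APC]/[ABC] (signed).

The signed ratio [APC]/[ABC] equals the barycentric coordinate of P at vertex B, which is 1/4.

1/4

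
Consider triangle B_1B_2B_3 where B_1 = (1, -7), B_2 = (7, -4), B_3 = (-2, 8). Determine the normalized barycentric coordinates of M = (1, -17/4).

Signed area of the reference triangle: [B_1B_2B_3] = ½·(1·(-4−8) + 7·(8−(-7)) + (-2)·(-7−(-4))) = ½·(-12 + 105 + 6) = 99/2.
[MB_2B_3] = ½·(1·(-4−8) + 7·(8−(-17/4)) + (-2)·(-17/4−(-4))) = ½·(-12 + 343/4 + 1/2) = 297/8, so the B_1-coordinate is (297/8)/(99/2) = 3/4.
[B_1MB_3] = ½·(1·(-17/4−8) + 1·(8−(-7)) + (-2)·(-7−(-17/4))) = ½·(-49/4 + 15 + 11/2) = 33/8, so the B_2-coordinate is 1/12.
[B_1B_2M] = ½·(1·(-4−(-17/4)) + 7·(-17/4−(-7)) + 1·(-7−(-4))) = ½·(1/4 + 77/4 − 3) = 33/4, so the B_3-coordinate is 1/6.

(3/4, 1/12, 1/6)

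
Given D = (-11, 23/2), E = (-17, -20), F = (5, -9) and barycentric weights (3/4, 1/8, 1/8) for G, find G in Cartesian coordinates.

G = (3/4)·D + (1/8)·E + (1/8)·F.
x-coordinate: (3/4)·(-11) + (1/8)·(-17) + (1/8)·5 = -39/4.
y-coordinate: (3/4)·(23/2) + (1/8)·(-20) + (1/8)·(-9) = 5.

(-39/4, 5)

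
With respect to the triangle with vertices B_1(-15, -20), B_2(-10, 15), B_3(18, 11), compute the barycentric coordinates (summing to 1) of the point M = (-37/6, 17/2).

Signed area of the reference triangle: [B_1B_2B_3] = ½·((-15)·(15−11) + (-10)·(11−(-20)) + 18·(-20−15)) = ½·(-60 − 310 − 630) = -500.
[MB_2B_3] = ½·((-37/6)·(15−11) + (-10)·(11−(17/2)) + 18·(17/2−15)) = ½·(-74/3 − 25 − 117) = -250/3, so the B_1-coordinate is (-250/3)/(-500) = 1/6.
[B_1MB_3] = ½·((-15)·(17/2−11) + (-37/6)·(11−(-20)) + 18·(-20−(17/2))) = ½·(75/2 − 1147/6 − 513) = -1000/3, so the B_2-coordinate is 2/3.
[B_1B_2M] = ½·((-15)·(15−(17/2)) + (-10)·(17/2−(-20)) + (-37/6)·(-20−15)) = ½·(-195/2 − 285 + 1295/6) = -250/3, so the B_3-coordinate is 1/6.
Check: 1/6 + 2/3 + 1/6 = 1.

(1/6, 2/3, 1/6)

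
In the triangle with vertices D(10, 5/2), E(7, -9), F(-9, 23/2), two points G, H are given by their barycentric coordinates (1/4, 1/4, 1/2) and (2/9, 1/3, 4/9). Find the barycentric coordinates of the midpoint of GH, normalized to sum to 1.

(17/72, 7/24, 17/36)

Since both coordinate triples sum to 1, the midpoint's barycentrics are the componentwise average.
(1/4+2/9)/2 = 17/72; similarly 7/24 and 17/36.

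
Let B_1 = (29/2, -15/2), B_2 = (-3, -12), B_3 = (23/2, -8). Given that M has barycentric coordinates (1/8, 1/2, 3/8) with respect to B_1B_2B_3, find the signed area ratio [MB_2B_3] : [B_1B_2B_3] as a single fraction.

The signed ratio [MB_2B_3]/[B_1B_2B_3] equals the barycentric coordinate of M at vertex B_1, which is 1/8.

1/8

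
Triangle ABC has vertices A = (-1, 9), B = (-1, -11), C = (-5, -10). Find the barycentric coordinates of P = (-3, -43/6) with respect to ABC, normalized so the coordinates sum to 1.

Signed area of the reference triangle: [ABC] = ½·((-1)·(-11−(-10)) + (-1)·(-10−9) + (-5)·(9−(-11))) = ½·(1 + 19 − 100) = -40.
[PBC] = ½·((-3)·(-11−(-10)) + (-1)·(-10−(-43/6)) + (-5)·(-43/6−(-11))) = ½·(3 + 17/6 − 115/6) = -20/3, so the A-coordinate is (-20/3)/(-40) = 1/6.
[APC] = ½·((-1)·(-43/6−(-10)) + (-3)·(-10−9) + (-5)·(9−(-43/6))) = ½·(-17/6 + 57 − 485/6) = -40/3, so the B-coordinate is 1/3.
[ABP] = ½·((-1)·(-11−(-43/6)) + (-1)·(-43/6−9) + (-3)·(9−(-11))) = ½·(23/6 + 97/6 − 60) = -20, so the C-coordinate is 1/2.

(1/6, 1/3, 1/2)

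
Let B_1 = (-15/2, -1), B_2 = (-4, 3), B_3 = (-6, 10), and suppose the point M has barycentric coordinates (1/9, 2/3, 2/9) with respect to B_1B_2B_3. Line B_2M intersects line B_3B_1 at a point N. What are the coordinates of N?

Line B_2M meets B_3B_1 where the B_2-coordinate vanishes; zeroing M's B_2-weight and renormalizing leaves B_3, B_1-weights 2/9 : 1/9 → (2/3, 1/3).
So N = (2/3)·B_3 + (1/3)·B_1 = (-13/2, 19/3).

(-13/2, 19/3)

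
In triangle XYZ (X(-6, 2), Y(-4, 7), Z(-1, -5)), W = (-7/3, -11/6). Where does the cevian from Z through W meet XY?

(-5, 9/2)

Barycentric coordinates of W with respect to XYZ: (1/6, 1/6, 2/3).
On side XY the Z-coordinate is zero; dropping W's Z-weight 2/3 and renormalizing the remaining 1/6 : 1/6 gives weights 1/2, 1/2 on X, Y.
V = (1/2)·(-6, 2) + (1/2)·(-4, 7) = (-5, 9/2).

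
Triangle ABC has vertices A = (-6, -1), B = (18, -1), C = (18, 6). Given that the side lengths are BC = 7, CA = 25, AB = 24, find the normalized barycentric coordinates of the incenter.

(1/8, 25/56, 3/7)

The incenter has barycentric coordinates proportional to the opposite side lengths: (7 : 25 : 24).
Normalizing by 7+25+24 = 56 gives (1/8, 25/56, 3/7).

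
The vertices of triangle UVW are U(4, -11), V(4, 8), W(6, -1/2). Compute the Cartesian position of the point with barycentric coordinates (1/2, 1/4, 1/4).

P = (1/2)·U + (1/4)·V + (1/4)·W.
x-coordinate: (1/2)·4 + (1/4)·4 + (1/4)·6 = 9/2.
y-coordinate: (1/2)·(-11) + (1/4)·8 + (1/4)·(-1/2) = -29/8.

(9/2, -29/8)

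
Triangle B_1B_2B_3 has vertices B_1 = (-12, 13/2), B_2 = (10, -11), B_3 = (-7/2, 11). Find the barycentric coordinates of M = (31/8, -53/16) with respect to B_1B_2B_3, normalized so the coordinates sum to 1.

(1/8, 5/8, 1/4)

Signed area of the reference triangle: [B_1B_2B_3] = ½·((-12)·(-11−11) + 10·(11−(13/2)) + (-7/2)·(13/2−(-11))) = ½·(264 + 45 − 245/4) = 991/8.
[MB_2B_3] = ½·((31/8)·(-11−11) + 10·(11−(-53/16)) + (-7/2)·(-53/16−(-11))) = ½·(-341/4 + 1145/8 − 861/32) = 991/64, so the B_1-coordinate is (991/64)/(991/8) = 1/8.
[B_1MB_3] = ½·((-12)·(-53/16−11) + (31/8)·(11−(13/2)) + (-7/2)·(13/2−(-53/16))) = ½·(687/4 + 279/16 − 1099/32) = 4955/64, so the B_2-coordinate is 5/8.
[B_1B_2M] = ½·((-12)·(-11−(-53/16)) + 10·(-53/16−(13/2)) + (31/8)·(13/2−(-11))) = ½·(369/4 − 785/8 + 1085/16) = 991/32, so the B_3-coordinate is 1/4.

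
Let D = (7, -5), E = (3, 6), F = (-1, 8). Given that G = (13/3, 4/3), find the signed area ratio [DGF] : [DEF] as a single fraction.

4/9

[DEF] = ½·(7·(6−8) + 3·(8−(-5)) + (-1)·(-5−6)) = ½·(-14 + 39 + 11) = 18.
[DGF] = ½·(7·(4/3−8) + (13/3)·(8−(-5)) + (-1)·(-5−(4/3))) = ½·(-140/3 + 169/3 + 19/3) = 8, so the ratio is 8/18 = 4/9.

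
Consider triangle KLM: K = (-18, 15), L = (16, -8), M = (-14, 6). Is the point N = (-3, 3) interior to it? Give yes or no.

yes

Barycentric coordinates of N: (32/107, 87/214, 63/214).
The three coordinates are positive, positive, positive; a point is interior exactly when all three are positive.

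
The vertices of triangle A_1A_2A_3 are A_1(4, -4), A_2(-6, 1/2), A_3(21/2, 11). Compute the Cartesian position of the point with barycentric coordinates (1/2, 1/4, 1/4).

(25/8, 7/8)

P = (1/2)·A_1 + (1/4)·A_2 + (1/4)·A_3.
x-coordinate: (1/2)·4 + (1/4)·(-6) + (1/4)·(21/2) = 25/8.
y-coordinate: (1/2)·(-4) + (1/4)·(1/2) + (1/4)·11 = 7/8.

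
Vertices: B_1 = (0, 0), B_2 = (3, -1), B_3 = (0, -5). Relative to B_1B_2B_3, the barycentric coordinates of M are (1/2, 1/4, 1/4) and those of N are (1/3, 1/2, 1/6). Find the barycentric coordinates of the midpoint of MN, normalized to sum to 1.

Since both coordinate triples sum to 1, the midpoint's barycentrics are the componentwise average.
(1/2+1/3)/2 = 5/12; similarly 3/8 and 5/24.

(5/12, 3/8, 5/24)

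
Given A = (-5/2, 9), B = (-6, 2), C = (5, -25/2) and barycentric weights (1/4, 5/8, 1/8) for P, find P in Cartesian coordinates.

(-15/4, 31/16)

P = (1/4)·A + (5/8)·B + (1/8)·C.
x-coordinate: (1/4)·(-5/2) + (5/8)·(-6) + (1/8)·5 = -15/4.
y-coordinate: (1/4)·9 + (5/8)·2 + (1/8)·(-25/2) = 31/16.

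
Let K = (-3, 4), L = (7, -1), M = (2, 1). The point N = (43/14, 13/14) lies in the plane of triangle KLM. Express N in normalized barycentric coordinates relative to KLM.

(5/14, 4/7, 1/14)

Signed area of the reference triangle: [KLM] = ½·((-3)·(-1−1) + 7·(1−4) + 2·(4−(-1))) = ½·(6 − 21 + 10) = -5/2.
[NLM] = ½·((43/14)·(-1−1) + 7·(1−(13/14)) + 2·(13/14−(-1))) = ½·(-43/7 + 1/2 + 27/7) = -25/28, so the K-coordinate is (-25/28)/(-5/2) = 5/14.
[KNM] = ½·((-3)·(13/14−1) + (43/14)·(1−4) + 2·(4−(13/14))) = ½·(3/14 − 129/14 + 43/7) = -10/7, so the L-coordinate is 4/7.
[KLN] = ½·((-3)·(-1−(13/14)) + 7·(13/14−4) + (43/14)·(4−(-1))) = ½·(81/14 − 43/2 + 215/14) = -5/28, so the M-coordinate is 1/14.
Check: 5/14 + 4/7 + 1/14 = 1.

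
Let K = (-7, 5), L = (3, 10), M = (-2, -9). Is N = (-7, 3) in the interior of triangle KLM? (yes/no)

no

Barycentric coordinates of N: (31/33, -2/33, 4/33).
The three coordinates are positive, negative, positive; a point is interior exactly when all three are positive.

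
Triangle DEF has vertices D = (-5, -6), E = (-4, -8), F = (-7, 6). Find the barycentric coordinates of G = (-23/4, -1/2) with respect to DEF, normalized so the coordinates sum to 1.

Signed area of the reference triangle: [DEF] = ½·((-5)·(-8−6) + (-4)·(6−(-6)) + (-7)·(-6−(-8))) = ½·(70 − 48 − 14) = 4.
[GEF] = ½·((-23/4)·(-8−6) + (-4)·(6−(-1/2)) + (-7)·(-1/2−(-8))) = ½·(161/2 − 26 − 105/2) = 1, so the D-coordinate is 1/4 = 1/4.
[DGF] = ½·((-5)·(-1/2−6) + (-23/4)·(6−(-6)) + (-7)·(-6−(-1/2))) = ½·(65/2 − 69 + 77/2) = 1, so the E-coordinate is 1/4.
[DEG] = ½·((-5)·(-8−(-1/2)) + (-4)·(-1/2−(-6)) + (-23/4)·(-6−(-8))) = ½·(75/2 − 22 − 23/2) = 2, so the F-coordinate is 1/2.

(1/4, 1/4, 1/2)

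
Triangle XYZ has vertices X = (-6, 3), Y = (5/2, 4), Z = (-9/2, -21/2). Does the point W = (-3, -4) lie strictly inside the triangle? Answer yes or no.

Barycentric coordinates of W: (19/93, 8/31, 50/93).
The three coordinates are positive, positive, positive; a point is interior exactly when all three are positive.

yes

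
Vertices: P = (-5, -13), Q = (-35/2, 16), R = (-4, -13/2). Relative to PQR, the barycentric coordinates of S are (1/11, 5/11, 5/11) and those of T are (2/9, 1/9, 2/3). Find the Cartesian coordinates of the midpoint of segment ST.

(-1579/198, -457/396)

Barycentric coordinates of the midpoint are the average: (31/198, 28/99, 37/66).
Converting: (31/198)·P + (28/99)·Q + (37/66)·R = (-1579/198, -457/396).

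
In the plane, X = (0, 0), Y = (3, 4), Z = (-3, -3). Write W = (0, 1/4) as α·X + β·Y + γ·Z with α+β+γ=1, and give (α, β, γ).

(1/2, 1/4, 1/4)

Signed area of the reference triangle: [XYZ] = ½·(0·(4−(-3)) + 3·(-3−0) + (-3)·(0−4)) = ½·(0 − 9 + 12) = 3/2.
[WYZ] = ½·(0·(4−(-3)) + 3·(-3−(1/4)) + (-3)·(1/4−4)) = ½·(0 − 39/4 + 45/4) = 3/4, so the X-coordinate is (3/4)/(3/2) = 1/2.
[XWZ] = ½·(0·(1/4−(-3)) + 0·(-3−0) + (-3)·(0−(1/4))) = ½·(0 + 0 + 3/4) = 3/8, so the Y-coordinate is 1/4.
[XYW] = ½·(0·(4−(1/4)) + 3·(1/4−0) + 0·(0−4)) = ½·(0 + 3/4 + 0) = 3/8, so the Z-coordinate is 1/4.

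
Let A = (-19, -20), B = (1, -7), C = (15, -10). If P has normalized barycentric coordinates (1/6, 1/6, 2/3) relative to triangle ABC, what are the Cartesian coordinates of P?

(7, -67/6)

P = (1/6)·A + (1/6)·B + (2/3)·C.
x-coordinate: (1/6)·(-19) + (1/6)·1 + (2/3)·15 = 7.
y-coordinate: (1/6)·(-20) + (1/6)·(-7) + (2/3)·(-10) = -67/6.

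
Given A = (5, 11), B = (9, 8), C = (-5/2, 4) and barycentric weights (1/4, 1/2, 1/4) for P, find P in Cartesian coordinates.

(41/8, 31/4)

P = (1/4)·A + (1/2)·B + (1/4)·C.
x-coordinate: (1/4)·5 + (1/2)·9 + (1/4)·(-5/2) = 41/8.
y-coordinate: (1/4)·11 + (1/2)·8 + (1/4)·4 = 31/4.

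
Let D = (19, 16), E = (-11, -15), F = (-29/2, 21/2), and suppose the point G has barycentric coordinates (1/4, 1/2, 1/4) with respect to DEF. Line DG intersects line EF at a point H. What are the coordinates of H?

(-73/6, -13/2)

Line DG meets EF where the D-coordinate vanishes; zeroing G's D-weight and renormalizing leaves E, F-weights 1/2 : 1/4 → (2/3, 1/3).
So H = (2/3)·E + (1/3)·F = (-73/6, -13/2).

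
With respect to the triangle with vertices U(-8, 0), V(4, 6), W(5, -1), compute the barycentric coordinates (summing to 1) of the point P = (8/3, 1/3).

(1/6, 1/6, 2/3)

Signed area of the reference triangle: [UVW] = ½·((-8)·(6−(-1)) + 4·(-1−0) + 5·(0−6)) = ½·(-56 − 4 − 30) = -45.
[PVW] = ½·((8/3)·(6−(-1)) + 4·(-1−(1/3)) + 5·(1/3−6)) = ½·(56/3 − 16/3 − 85/3) = -15/2, so the U-coordinate is (-15/2)/(-45) = 1/6.
[UPW] = ½·((-8)·(1/3−(-1)) + (8/3)·(-1−0) + 5·(0−(1/3))) = ½·(-32/3 − 8/3 − 5/3) = -15/2, so the V-coordinate is 1/6.
[UVP] = ½·((-8)·(6−(1/3)) + 4·(1/3−0) + (8/3)·(0−6)) = ½·(-136/3 + 4/3 − 16) = -30, so the W-coordinate is 2/3.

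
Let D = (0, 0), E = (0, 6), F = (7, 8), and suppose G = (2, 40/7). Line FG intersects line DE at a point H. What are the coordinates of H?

Barycentric coordinates of G with respect to DEF: (1/7, 4/7, 2/7).
On side DE the F-coordinate is zero; dropping G's F-weight 2/7 and renormalizing the remaining 1/7 : 4/7 gives weights 1/5, 4/5 on D, E.
H = (1/5)·(0, 0) + (4/5)·(0, 6) = (0, 24/5).

(0, 24/5)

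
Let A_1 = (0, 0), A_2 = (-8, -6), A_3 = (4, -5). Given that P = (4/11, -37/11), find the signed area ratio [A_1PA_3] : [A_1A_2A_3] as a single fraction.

2/11

[A_1A_2A_3] = ½·(0·(-6−(-5)) + (-8)·(-5−0) + 4·(0−(-6))) = ½·(0 + 40 + 24) = 32.
[A_1PA_3] = ½·(0·(-37/11−(-5)) + (4/11)·(-5−0) + 4·(0−(-37/11))) = ½·(0 − 20/11 + 148/11) = 64/11, so the ratio is (64/11)/32 = 2/11.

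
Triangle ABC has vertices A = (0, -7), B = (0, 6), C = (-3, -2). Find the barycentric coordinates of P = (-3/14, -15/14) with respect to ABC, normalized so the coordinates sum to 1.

Signed area of the reference triangle: [ABC] = ½·(0·(6−(-2)) + 0·(-2−(-7)) + (-3)·(-7−6)) = ½·(0 + 0 + 39) = 39/2.
[PBC] = ½·((-3/14)·(6−(-2)) + 0·(-2−(-15/14)) + (-3)·(-15/14−6)) = ½·(-12/7 + 0 + 297/14) = 39/4, so the A-coordinate is (39/4)/(39/2) = 1/2.
[APC] = ½·(0·(-15/14−(-2)) + (-3/14)·(-2−(-7)) + (-3)·(-7−(-15/14))) = ½·(0 − 15/14 + 249/14) = 117/14, so the B-coordinate is 3/7.
[ABP] = ½·(0·(6−(-15/14)) + 0·(-15/14−(-7)) + (-3/14)·(-7−6)) = ½·(0 + 0 + 39/14) = 39/28, so the C-coordinate is 1/14.

(1/2, 3/7, 1/14)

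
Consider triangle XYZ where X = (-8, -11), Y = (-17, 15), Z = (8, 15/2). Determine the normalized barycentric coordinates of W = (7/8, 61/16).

Signed area of the reference triangle: [XYZ] = ½·((-8)·(15−(15/2)) + (-17)·(15/2−(-11)) + 8·(-11−15)) = ½·(-60 − 629/2 − 208) = -1165/4.
[WYZ] = ½·((7/8)·(15−(15/2)) + (-17)·(15/2−(61/16)) + 8·(61/16−15)) = ½·(105/16 − 1003/16 − 179/2) = -1165/16, so the X-coordinate is (-1165/16)/(-1165/4) = 1/4.
[XWZ] = ½·((-8)·(61/16−(15/2)) + (7/8)·(15/2−(-11)) + 8·(-11−(61/16))) = ½·(59/2 + 259/16 − 237/2) = -1165/32, so the Y-coordinate is 1/8.
[XYW] = ½·((-8)·(15−(61/16)) + (-17)·(61/16−(-11)) + (7/8)·(-11−15)) = ½·(-179/2 − 4029/16 − 91/4) = -5825/32, so the Z-coordinate is 5/8.
Check: 1/4 + 1/8 + 5/8 = 1.

(1/4, 1/8, 5/8)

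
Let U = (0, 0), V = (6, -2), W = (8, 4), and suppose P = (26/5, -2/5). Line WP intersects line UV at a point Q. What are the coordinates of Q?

Barycentric coordinates of P with respect to UVW: (1/5, 3/5, 1/5).
On side UV the W-coordinate is zero; dropping P's W-weight 1/5 and renormalizing the remaining 1/5 : 3/5 gives weights 1/4, 3/4 on U, V.
Q = (1/4)·(0, 0) + (3/4)·(6, -2) = (9/2, -3/2).

(9/2, -3/2)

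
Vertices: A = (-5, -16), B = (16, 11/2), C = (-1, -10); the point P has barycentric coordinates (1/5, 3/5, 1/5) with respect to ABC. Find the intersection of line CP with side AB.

Line CP meets AB where the C-coordinate vanishes; zeroing P's C-weight and renormalizing leaves A, B-weights 1/5 : 3/5 → (1/4, 3/4).
So Q = (1/4)·A + (3/4)·B = (43/4, 1/8).

(43/4, 1/8)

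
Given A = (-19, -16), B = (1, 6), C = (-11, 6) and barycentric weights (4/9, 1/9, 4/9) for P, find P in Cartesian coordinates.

(-119/9, -34/9)

P = (4/9)·A + (1/9)·B + (4/9)·C.
x-coordinate: (4/9)·(-19) + (1/9)·1 + (4/9)·(-11) = -119/9.
y-coordinate: (4/9)·(-16) + (1/9)·6 + (4/9)·6 = -34/9.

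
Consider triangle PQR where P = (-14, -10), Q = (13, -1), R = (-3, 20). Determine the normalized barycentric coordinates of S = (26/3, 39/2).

Signed area of the reference triangle: [PQR] = ½·((-14)·(-1−20) + 13·(20−(-10)) + (-3)·(-10−(-1))) = ½·(294 + 390 + 27) = 711/2.
[SQR] = ½·((26/3)·(-1−20) + 13·(20−(39/2)) + (-3)·(39/2−(-1))) = ½·(-182 + 13/2 − 123/2) = -237/2, so the P-coordinate is (-237/2)/(711/2) = -1/3.
[PSR] = ½·((-14)·(39/2−20) + (26/3)·(20−(-10)) + (-3)·(-10−(39/2))) = ½·(7 + 260 + 177/2) = 711/4, so the Q-coordinate is 1/2.
[PQS] = ½·((-14)·(-1−(39/2)) + 13·(39/2−(-10)) + (26/3)·(-10−(-1))) = ½·(287 + 767/2 − 78) = 1185/4, so the R-coordinate is 5/6.

(-1/3, 1/2, 5/6)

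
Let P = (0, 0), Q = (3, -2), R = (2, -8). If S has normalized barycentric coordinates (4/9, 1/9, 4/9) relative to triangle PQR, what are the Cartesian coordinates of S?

(11/9, -34/9)

S = (4/9)·P + (1/9)·Q + (4/9)·R.
x-coordinate: (4/9)·0 + (1/9)·3 + (4/9)·2 = 11/9.
y-coordinate: (4/9)·0 + (1/9)·(-2) + (4/9)·(-8) = -34/9.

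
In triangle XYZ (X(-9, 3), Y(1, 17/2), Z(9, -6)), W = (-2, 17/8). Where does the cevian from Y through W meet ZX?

(-3, 0)

Barycentric coordinates of W with respect to XYZ: (1/2, 1/4, 1/4).
On side ZX the Y-coordinate is zero; dropping W's Y-weight 1/4 and renormalizing the remaining 1/4 : 1/2 gives weights 1/3, 2/3 on Z, X.
V = (1/3)·(9, -6) + (2/3)·(-9, 3) = (-3, 0).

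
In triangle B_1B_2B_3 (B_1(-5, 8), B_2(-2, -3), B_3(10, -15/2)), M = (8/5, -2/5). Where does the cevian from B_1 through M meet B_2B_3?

Barycentric coordinates of M with respect to B_1B_2B_3: (2/5, 1/5, 2/5).
On side B_2B_3 the B_1-coordinate is zero; dropping M's B_1-weight 2/5 and renormalizing the remaining 1/5 : 2/5 gives weights 1/3, 2/3 on B_2, B_3.
N = (1/3)·(-2, -3) + (2/3)·(10, -15/2) = (6, -6).

(6, -6)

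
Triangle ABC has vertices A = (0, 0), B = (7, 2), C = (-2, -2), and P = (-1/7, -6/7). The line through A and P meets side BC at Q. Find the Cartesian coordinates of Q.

Barycentric coordinates of P with respect to ABC: (2/7, 1/7, 4/7).
On side BC the A-coordinate is zero; dropping P's A-weight 2/7 and renormalizing the remaining 1/7 : 4/7 gives weights 1/5, 4/5 on B, C.
Q = (1/5)·(7, 2) + (4/5)·(-2, -2) = (-1/5, -6/5).

(-1/5, -6/5)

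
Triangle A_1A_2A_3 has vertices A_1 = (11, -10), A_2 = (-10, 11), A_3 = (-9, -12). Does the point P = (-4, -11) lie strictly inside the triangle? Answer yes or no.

yes

Barycentric coordinates of P: (58/231, 5/231, 8/11).
The three coordinates are positive, positive, positive; a point is interior exactly when all three are positive.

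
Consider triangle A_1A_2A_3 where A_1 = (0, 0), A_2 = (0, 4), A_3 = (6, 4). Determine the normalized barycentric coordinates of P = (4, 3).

(1/4, 1/12, 2/3)

Signed area of the reference triangle: [A_1A_2A_3] = ½·(0·(4−4) + 0·(4−0) + 6·(0−4)) = ½·(0 + 0 − 24) = -12.
[PA_2A_3] = ½·(4·(4−4) + 0·(4−3) + 6·(3−4)) = ½·(0 + 0 − 6) = -3, so the A_1-coordinate is (-3)/(-12) = 1/4.
[A_1PA_3] = ½·(0·(3−4) + 4·(4−0) + 6·(0−3)) = ½·(0 + 16 − 18) = -1, so the A_2-coordinate is 1/12.
[A_1A_2P] = ½·(0·(4−3) + 0·(3−0) + 4·(0−4)) = ½·(0 + 0 − 16) = -8, so the A_3-coordinate is 2/3.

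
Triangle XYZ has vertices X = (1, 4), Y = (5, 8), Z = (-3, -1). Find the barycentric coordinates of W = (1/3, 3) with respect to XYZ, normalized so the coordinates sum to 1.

(1/2, 1/6, 1/3)

Signed area of the reference triangle: [XYZ] = ½·(1·(8−(-1)) + 5·(-1−4) + (-3)·(4−8)) = ½·(9 − 25 + 12) = -2.
[WYZ] = ½·((1/3)·(8−(-1)) + 5·(-1−3) + (-3)·(3−8)) = ½·(3 − 20 + 15) = -1, so the X-coordinate is (-1)/(-2) = 1/2.
[XWZ] = ½·(1·(3−(-1)) + (1/3)·(-1−4) + (-3)·(4−3)) = ½·(4 − 5/3 − 3) = -1/3, so the Y-coordinate is 1/6.
[XYW] = ½·(1·(8−3) + 5·(3−4) + (1/3)·(4−8)) = ½·(5 − 5 − 4/3) = -2/3, so the Z-coordinate is 1/3.
Check: 1/2 + 1/6 + 1/3 = 1.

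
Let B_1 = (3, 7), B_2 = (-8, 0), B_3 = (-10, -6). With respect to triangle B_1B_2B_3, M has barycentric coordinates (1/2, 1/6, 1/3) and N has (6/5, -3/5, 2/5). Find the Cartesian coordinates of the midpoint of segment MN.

(37/60, 15/4)

Barycentric coordinates of the midpoint are the average: (17/20, -13/60, 11/30).
Converting: (17/20)·B_1 + (-13/60)·B_2 + (11/30)·B_3 = (37/60, 15/4).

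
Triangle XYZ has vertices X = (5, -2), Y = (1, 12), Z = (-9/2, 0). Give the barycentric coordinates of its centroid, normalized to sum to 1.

(1/3, 1/3, 1/3)

The centroid is the average of the vertices, so each weight is 1/3.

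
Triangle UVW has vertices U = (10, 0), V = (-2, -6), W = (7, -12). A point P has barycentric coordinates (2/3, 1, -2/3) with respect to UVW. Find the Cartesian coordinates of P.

(0, 2)

P = (2/3)·U + 1·V + (-2/3)·W.
x-coordinate: (2/3)·10 + 1·(-2) + (-2/3)·7 = 0.
y-coordinate: (2/3)·0 + 1·(-6) + (-2/3)·(-12) = 2.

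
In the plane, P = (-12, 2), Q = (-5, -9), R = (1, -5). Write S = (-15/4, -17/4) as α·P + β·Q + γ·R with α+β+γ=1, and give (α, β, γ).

Signed area of the reference triangle: [PQR] = ½·((-12)·(-9−(-5)) + (-5)·(-5−2) + 1·(2−(-9))) = ½·(48 + 35 + 11) = 47.
[SQR] = ½·((-15/4)·(-9−(-5)) + (-5)·(-5−(-17/4)) + 1·(-17/4−(-9))) = ½·(15 + 15/4 + 19/4) = 47/4, so the P-coordinate is (47/4)/47 = 1/4.
[PSR] = ½·((-12)·(-17/4−(-5)) + (-15/4)·(-5−2) + 1·(2−(-17/4))) = ½·(-9 + 105/4 + 25/4) = 47/4, so the Q-coordinate is 1/4.
[PQS] = ½·((-12)·(-9−(-17/4)) + (-5)·(-17/4−2) + (-15/4)·(2−(-9))) = ½·(57 + 125/4 − 165/4) = 47/2, so the R-coordinate is 1/2.

(1/4, 1/4, 1/2)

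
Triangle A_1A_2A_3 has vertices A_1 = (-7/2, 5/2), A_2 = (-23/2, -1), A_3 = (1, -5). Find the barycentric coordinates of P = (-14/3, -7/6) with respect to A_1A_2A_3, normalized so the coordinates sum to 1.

(1/3, 1/3, 1/3)

Signed area of the reference triangle: [A_1A_2A_3] = ½·((-7/2)·(-1−(-5)) + (-23/2)·(-5−(5/2)) + 1·(5/2−(-1))) = ½·(-14 + 345/4 + 7/2) = 303/8.
[PA_2A_3] = ½·((-14/3)·(-1−(-5)) + (-23/2)·(-5−(-7/6)) + 1·(-7/6−(-1))) = ½·(-56/3 + 529/12 − 1/6) = 101/8, so the A_1-coordinate is (101/8)/(303/8) = 1/3.
[A_1PA_3] = ½·((-7/2)·(-7/6−(-5)) + (-14/3)·(-5−(5/2)) + 1·(5/2−(-7/6))) = ½·(-161/12 + 35 + 11/3) = 101/8, so the A_2-coordinate is 1/3.
[A_1A_2P] = ½·((-7/2)·(-1−(-7/6)) + (-23/2)·(-7/6−(5/2)) + (-14/3)·(5/2−(-1))) = ½·(-7/12 + 253/6 − 49/3) = 101/8, so the A_3-coordinate is 1/3.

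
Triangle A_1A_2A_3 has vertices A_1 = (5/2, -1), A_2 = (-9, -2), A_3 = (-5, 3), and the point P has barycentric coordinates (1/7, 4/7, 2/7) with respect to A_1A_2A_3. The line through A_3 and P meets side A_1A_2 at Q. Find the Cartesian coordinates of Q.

Line A_3P meets A_1A_2 where the A_3-coordinate vanishes; zeroing P's A_3-weight and renormalizing leaves A_1, A_2-weights 1/7 : 4/7 → (1/5, 4/5).
So Q = (1/5)·A_1 + (4/5)·A_2 = (-67/10, -9/5).

(-67/10, -9/5)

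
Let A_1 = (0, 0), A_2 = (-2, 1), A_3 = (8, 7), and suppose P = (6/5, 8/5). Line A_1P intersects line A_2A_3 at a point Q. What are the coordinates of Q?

(3, 4)

Barycentric coordinates of P with respect to A_1A_2A_3: (3/5, 1/5, 1/5).
On side A_2A_3 the A_1-coordinate is zero; dropping P's A_1-weight 3/5 and renormalizing the remaining 1/5 : 1/5 gives weights 1/2, 1/2 on A_2, A_3.
Q = (1/2)·(-2, 1) + (1/2)·(8, 7) = (3, 4).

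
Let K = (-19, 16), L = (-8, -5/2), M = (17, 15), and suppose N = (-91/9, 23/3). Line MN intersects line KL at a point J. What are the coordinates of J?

Barycentric coordinates of N with respect to KLM: (4/9, 4/9, 1/9).
On side KL the M-coordinate is zero; dropping N's M-weight 1/9 and renormalizing the remaining 4/9 : 4/9 gives weights 1/2, 1/2 on K, L.
J = (1/2)·(-19, 16) + (1/2)·(-8, -5/2) = (-27/2, 27/4).

(-27/2, 27/4)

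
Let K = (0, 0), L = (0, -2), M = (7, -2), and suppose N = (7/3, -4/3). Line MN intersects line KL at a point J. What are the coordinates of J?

(0, -1)

Barycentric coordinates of N with respect to KLM: (1/3, 1/3, 1/3).
On side KL the M-coordinate is zero; dropping N's M-weight 1/3 and renormalizing the remaining 1/3 : 1/3 gives weights 1/2, 1/2 on K, L.
J = (1/2)·(0, 0) + (1/2)·(0, -2) = (0, -1).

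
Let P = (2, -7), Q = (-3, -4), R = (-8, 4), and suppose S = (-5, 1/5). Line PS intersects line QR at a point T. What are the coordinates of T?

(-27/4, 2)

Barycentric coordinates of S with respect to PQR: (1/5, 1/5, 3/5).
On side QR the P-coordinate is zero; dropping S's P-weight 1/5 and renormalizing the remaining 1/5 : 3/5 gives weights 1/4, 3/4 on Q, R.
T = (1/4)·(-3, -4) + (3/4)·(-8, 4) = (-27/4, 2).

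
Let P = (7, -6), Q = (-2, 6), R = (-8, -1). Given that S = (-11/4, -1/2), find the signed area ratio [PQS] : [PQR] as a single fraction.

[PQR] = ½·(7·(6−(-1)) + (-2)·(-1−(-6)) + (-8)·(-6−6)) = ½·(49 − 10 + 96) = 135/2.
[PQS] = ½·(7·(6−(-1/2)) + (-2)·(-1/2−(-6)) + (-11/4)·(-6−6)) = ½·(91/2 − 11 + 33) = 135/4, so the ratio is (135/4)/(135/2) = 1/2.

1/2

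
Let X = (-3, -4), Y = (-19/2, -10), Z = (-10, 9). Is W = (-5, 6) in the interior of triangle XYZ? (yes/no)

no

Barycentric coordinates of W: (17/23, -8/23, 14/23).
The three coordinates are positive, negative, positive; a point is interior exactly when all three are positive.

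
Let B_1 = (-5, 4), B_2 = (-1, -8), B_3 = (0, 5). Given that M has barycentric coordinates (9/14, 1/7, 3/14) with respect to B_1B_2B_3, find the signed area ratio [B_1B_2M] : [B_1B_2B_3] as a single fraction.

The signed ratio [B_1B_2M]/[B_1B_2B_3] equals the barycentric coordinate of M at vertex B_3, which is 3/14.

3/14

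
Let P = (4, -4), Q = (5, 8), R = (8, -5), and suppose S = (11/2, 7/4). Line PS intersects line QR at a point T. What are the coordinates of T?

(6, 11/3)

Barycentric coordinates of S with respect to PQR: (1/4, 1/2, 1/4).
On side QR the P-coordinate is zero; dropping S's P-weight 1/4 and renormalizing the remaining 1/2 : 1/4 gives weights 2/3, 1/3 on Q, R.
T = (2/3)·(5, 8) + (1/3)·(8, -5) = (6, 11/3).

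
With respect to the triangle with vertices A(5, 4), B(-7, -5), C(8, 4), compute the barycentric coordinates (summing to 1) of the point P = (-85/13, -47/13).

Signed area of the reference triangle: [ABC] = ½·(5·(-5−4) + (-7)·(4−4) + 8·(4−(-5))) = ½·(-45 + 0 + 72) = 27/2.
[PBC] = ½·((-85/13)·(-5−4) + (-7)·(4−(-47/13)) + 8·(-47/13−(-5))) = ½·(765/13 − 693/13 + 144/13) = 108/13, so the A-coordinate is (108/13)/(27/2) = 8/13.
[APC] = ½·(5·(-47/13−4) + (-85/13)·(4−4) + 8·(4−(-47/13))) = ½·(-495/13 + 0 + 792/13) = 297/26, so the B-coordinate is 11/13.
[ABP] = ½·(5·(-5−(-47/13)) + (-7)·(-47/13−4) + (-85/13)·(4−(-5))) = ½·(-90/13 + 693/13 − 765/13) = -81/13, so the C-coordinate is -6/13.

(8/13, 11/13, -6/13)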